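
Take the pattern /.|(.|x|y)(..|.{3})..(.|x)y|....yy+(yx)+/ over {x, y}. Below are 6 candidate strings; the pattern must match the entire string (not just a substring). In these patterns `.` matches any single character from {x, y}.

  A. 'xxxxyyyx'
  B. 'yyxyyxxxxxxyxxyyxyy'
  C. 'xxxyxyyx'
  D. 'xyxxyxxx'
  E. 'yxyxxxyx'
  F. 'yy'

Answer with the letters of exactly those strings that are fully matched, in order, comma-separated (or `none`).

A → match
B → no match
C → no match
D → no match
E → no match
F → no match

A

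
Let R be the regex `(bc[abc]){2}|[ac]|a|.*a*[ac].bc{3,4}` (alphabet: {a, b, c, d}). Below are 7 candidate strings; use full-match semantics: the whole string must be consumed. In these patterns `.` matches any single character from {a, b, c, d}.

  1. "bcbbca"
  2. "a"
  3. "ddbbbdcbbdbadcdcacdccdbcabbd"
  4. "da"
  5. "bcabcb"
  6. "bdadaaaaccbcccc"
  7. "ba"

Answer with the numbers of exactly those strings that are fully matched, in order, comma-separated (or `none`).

1. "bcbbca" → match
2. "a" → match
3 → no match
4. "da" → no match
5. "bcabcb" → match
6 → match
7. "ba" → no match

1, 2, 5, 6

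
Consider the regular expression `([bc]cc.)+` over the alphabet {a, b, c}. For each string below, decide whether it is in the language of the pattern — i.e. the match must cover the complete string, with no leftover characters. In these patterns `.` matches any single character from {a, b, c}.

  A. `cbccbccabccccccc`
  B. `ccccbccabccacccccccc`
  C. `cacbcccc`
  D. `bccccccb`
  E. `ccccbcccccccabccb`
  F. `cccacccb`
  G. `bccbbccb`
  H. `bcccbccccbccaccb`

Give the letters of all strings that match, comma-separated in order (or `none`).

A → no match
B → match
C → no match
D → match
E → no match
F → match
G → match
H → no match

B, D, F, G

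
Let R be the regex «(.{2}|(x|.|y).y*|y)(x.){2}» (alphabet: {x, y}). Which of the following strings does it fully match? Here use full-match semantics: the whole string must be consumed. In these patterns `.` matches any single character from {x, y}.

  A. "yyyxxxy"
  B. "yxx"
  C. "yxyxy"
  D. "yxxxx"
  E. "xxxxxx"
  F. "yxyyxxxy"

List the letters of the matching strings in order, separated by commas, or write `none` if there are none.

A → match
B → no match
C → match
D → match
E → match
F → match

A, C, D, E, F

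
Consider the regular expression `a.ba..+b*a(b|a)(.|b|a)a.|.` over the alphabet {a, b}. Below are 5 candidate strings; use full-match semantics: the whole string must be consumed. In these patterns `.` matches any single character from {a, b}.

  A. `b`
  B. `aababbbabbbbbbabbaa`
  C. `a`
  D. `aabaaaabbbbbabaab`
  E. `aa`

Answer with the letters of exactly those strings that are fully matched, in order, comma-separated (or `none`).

A, B, C, D

A. `b` → match
B → match
C. `a` → match
D → match
E. `aa` → no match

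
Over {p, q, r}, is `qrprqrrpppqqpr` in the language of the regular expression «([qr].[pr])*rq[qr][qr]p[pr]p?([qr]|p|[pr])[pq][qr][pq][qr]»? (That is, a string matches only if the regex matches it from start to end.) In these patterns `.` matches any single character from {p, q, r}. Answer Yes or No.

Yes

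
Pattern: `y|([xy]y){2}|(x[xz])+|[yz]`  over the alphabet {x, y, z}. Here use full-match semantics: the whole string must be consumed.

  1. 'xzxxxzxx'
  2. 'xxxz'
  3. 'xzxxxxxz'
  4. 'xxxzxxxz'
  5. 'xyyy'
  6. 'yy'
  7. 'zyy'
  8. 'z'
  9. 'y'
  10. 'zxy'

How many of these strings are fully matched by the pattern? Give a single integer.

7

1. 'xzxxxzxx' → match
2. 'xxxz' → match
3. 'xzxxxxxz' → match
4. 'xxxzxxxz' → match
5. 'xyyy' → match
6. 'yy' → no match
7. 'zyy' → no match
8. 'z' → match
9. 'y' → match
10. 'zxy' → no match
Total matched: 7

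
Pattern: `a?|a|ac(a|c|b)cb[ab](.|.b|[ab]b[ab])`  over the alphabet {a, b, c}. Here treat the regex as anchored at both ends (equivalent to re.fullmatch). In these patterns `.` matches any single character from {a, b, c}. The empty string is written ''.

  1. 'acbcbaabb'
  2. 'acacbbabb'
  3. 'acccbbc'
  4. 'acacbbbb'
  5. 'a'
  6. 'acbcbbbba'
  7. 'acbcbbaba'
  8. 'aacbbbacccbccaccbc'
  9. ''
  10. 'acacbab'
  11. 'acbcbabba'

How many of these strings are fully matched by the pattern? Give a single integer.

1. 'acbcbaabb' → match
2. 'acacbbabb' → match
3. 'acccbbc' → match
4. 'acacbbbb' → match
5. 'a' → match
6. 'acbcbbbba' → match
7. 'acbcbbaba' → match
8 → no match
9. '' → match
10. 'acacbab' → match
11. 'acbcbabba' → match
Total matched: 10

10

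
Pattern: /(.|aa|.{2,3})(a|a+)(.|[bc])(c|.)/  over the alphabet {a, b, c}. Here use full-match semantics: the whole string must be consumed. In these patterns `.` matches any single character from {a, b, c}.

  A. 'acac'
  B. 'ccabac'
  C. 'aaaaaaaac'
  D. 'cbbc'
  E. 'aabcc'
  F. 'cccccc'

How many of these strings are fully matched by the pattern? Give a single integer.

A → no match
B → no match
C → match
D → no match
E → no match
F → no match
Total matched: 1

1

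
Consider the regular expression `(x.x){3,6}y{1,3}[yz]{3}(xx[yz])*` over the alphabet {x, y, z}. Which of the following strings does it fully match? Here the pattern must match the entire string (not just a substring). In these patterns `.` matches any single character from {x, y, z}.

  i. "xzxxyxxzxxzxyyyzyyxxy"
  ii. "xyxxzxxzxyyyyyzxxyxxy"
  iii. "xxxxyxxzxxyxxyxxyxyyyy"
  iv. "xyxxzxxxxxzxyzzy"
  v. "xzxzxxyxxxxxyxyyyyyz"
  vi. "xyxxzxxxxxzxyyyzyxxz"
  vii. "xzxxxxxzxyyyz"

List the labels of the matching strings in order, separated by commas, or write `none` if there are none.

i, ii, iii, iv, vi, vii

i → match
ii → match
iii → match
iv → match
v → no match
vi → match
vii → match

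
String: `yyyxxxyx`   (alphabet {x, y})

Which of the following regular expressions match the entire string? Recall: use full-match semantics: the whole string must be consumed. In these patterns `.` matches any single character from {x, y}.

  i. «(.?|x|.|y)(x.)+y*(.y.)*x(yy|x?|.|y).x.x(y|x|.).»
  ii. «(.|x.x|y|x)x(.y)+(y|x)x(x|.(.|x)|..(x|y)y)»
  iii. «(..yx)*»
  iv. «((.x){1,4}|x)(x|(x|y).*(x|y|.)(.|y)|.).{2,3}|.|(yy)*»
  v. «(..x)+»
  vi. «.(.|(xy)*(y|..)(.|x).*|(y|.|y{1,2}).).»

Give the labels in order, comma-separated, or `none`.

i → no match
ii → no match
iii → match
iv → no match
v → no match
vi → match

iii, vi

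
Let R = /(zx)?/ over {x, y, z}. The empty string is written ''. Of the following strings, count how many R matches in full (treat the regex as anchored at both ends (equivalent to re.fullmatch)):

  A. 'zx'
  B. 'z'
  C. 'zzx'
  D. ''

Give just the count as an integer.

A → match
B → no match
C → no match
D → match
Total matched: 2

2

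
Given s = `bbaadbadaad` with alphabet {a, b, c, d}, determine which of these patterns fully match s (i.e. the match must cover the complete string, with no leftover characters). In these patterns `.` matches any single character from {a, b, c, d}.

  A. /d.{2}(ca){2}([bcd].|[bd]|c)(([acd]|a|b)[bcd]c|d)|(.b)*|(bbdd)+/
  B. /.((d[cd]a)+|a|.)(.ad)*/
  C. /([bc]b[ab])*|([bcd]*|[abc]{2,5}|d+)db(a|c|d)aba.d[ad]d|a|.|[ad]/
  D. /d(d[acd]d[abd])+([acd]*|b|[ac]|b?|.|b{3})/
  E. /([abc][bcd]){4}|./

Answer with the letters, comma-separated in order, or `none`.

A → no match
B → match
C → no match
D → no match — must start with `dd`
E → no match

B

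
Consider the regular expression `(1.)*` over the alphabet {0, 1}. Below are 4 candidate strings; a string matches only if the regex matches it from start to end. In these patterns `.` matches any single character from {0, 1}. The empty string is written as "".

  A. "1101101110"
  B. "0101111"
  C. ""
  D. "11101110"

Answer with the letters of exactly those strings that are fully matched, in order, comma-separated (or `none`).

C, D

A → no match
B → no match
C → match
D → match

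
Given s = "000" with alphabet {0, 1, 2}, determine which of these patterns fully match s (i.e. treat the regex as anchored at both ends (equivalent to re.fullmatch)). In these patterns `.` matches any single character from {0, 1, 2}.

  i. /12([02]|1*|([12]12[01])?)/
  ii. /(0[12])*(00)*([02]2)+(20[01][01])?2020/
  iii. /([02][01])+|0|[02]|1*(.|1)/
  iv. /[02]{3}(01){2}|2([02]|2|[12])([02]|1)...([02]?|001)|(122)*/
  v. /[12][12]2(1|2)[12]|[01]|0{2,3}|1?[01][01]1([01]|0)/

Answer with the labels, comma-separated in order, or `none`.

i → no match — must start with "12"
ii → no match — must end with "2020"
iii → no match
iv → no match
v → match

v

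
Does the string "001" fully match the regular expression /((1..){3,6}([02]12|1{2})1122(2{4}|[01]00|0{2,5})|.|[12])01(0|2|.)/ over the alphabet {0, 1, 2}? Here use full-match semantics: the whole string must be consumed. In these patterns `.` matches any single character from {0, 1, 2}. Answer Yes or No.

No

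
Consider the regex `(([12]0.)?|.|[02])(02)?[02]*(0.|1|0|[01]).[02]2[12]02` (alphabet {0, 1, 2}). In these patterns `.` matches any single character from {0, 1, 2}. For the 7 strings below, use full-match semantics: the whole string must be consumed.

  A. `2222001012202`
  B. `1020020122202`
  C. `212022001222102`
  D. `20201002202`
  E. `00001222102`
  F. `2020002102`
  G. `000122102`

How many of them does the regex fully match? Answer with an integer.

5

A → no match
B → match
C → no match
D → match
E → match
F → match
G → match
Total matched: 5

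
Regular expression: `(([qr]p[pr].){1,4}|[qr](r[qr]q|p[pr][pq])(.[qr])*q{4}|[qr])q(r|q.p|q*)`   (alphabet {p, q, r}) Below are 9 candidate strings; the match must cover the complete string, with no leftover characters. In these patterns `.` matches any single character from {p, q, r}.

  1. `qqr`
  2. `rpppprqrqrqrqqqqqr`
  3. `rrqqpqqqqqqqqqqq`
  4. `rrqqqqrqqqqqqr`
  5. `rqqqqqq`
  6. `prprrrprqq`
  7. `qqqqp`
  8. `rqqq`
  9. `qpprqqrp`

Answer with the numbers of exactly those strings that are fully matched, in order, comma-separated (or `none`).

1 → match
2 → match
3 → match
4 → match
5 → match
6 → no match
7 → match
8 → match
9 → match

1, 2, 3, 4, 5, 7, 8, 9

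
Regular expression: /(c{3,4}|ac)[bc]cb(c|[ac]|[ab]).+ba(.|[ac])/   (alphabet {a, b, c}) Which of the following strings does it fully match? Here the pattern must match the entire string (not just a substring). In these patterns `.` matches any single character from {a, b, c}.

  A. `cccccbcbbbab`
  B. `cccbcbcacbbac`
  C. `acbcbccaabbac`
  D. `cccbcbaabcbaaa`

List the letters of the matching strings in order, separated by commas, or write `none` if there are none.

A, B, C

A → match
B → match
C → match
D → no match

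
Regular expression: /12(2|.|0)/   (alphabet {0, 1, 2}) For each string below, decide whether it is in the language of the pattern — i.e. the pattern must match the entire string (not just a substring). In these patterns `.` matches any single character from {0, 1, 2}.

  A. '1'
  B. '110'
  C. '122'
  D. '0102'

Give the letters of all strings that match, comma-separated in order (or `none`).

A → no match — must start with '12'
B → no match — must start with '12'
C → match
D → no match — must start with '12'

C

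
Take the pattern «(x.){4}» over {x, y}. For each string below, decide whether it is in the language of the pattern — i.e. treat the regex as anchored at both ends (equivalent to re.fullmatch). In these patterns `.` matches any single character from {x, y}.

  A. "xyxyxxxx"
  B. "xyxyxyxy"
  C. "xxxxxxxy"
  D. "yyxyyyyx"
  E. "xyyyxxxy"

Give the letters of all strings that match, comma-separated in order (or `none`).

A, B, C

A → match
B → match
C → match
D → no match — must start with "x"
E → no match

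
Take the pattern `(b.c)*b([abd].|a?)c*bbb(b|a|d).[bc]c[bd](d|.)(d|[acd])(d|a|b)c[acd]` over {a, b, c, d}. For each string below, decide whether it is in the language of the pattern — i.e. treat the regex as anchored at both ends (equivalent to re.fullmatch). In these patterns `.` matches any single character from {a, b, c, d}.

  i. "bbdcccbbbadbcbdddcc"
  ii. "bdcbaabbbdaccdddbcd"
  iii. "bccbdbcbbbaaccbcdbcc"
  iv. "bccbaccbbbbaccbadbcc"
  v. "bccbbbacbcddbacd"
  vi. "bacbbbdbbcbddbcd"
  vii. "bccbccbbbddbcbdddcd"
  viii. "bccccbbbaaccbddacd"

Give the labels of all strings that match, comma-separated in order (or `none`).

i → match
ii → match
iii → match
iv → match
v → no match
vi → match
vii → match
viii → match

i, ii, iii, iv, vi, vii, viii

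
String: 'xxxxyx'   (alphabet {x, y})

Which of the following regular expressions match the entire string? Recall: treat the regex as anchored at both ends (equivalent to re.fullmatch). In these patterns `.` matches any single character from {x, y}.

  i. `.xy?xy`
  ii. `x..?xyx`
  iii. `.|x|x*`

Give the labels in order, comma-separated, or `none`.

ii

i → no match — must end with 'xy'
ii → match
iii → no match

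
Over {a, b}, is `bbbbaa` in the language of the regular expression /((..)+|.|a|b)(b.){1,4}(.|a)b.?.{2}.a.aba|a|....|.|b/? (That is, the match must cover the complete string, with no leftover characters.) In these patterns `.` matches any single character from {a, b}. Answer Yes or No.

No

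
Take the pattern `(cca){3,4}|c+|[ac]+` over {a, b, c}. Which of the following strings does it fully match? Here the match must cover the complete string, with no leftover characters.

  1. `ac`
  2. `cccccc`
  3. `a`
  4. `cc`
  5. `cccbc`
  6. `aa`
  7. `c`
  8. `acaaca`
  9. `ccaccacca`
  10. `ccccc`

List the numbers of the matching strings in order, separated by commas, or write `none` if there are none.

1 → match
2 → match
3 → match
4 → match
5 → no match
6 → match
7 → match
8 → match
9 → match
10 → match

1, 2, 3, 4, 6, 7, 8, 9, 10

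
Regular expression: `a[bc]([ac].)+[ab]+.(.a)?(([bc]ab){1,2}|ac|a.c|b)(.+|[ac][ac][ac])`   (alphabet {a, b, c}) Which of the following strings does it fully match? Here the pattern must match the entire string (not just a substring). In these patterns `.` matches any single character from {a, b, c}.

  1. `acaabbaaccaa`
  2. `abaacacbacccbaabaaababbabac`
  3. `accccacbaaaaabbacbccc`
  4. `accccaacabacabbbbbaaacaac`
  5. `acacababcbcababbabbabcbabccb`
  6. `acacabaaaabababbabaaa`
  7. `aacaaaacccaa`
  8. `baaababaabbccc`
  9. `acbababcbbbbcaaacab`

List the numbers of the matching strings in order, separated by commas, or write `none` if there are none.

1. `acaabbaaccaa` → match
2 → match
3 → match
4 → match
5 → match
6 → match
7. `aacaaaacccaa` → no match
8 → no match — must start with `a`
9 → no match

1, 2, 3, 4, 5, 6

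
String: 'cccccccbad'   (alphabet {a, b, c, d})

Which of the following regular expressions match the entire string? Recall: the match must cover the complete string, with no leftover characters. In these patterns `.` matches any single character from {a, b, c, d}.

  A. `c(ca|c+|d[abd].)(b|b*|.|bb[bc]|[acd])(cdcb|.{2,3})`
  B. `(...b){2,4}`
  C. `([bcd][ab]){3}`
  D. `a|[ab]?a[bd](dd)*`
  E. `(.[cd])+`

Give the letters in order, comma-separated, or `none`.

A

A → match
B → no match — must end with 'b'
C → no match
D → no match
E → no match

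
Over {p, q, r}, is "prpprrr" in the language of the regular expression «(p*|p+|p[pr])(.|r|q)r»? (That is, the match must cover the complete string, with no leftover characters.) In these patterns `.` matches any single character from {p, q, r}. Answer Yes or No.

No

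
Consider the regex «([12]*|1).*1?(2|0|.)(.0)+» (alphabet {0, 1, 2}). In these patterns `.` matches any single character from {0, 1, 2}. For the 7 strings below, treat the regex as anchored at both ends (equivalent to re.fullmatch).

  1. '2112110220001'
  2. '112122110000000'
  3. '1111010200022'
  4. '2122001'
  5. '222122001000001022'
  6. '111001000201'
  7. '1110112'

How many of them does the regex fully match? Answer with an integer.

1 → no match — must end with '0'
2 → match
3 → no match — must end with '0'
4 → no match — must end with '0'
5 → no match — must end with '0'
6 → no match — must end with '0'
7 → no match — must end with '0'
Total matched: 1

1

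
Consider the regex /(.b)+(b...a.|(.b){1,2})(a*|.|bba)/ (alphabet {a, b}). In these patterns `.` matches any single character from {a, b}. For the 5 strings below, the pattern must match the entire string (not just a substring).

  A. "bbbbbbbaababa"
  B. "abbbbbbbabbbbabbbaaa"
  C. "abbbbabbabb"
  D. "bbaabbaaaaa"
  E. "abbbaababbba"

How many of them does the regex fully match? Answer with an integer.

A → match
B → no match
C → match
D → no match
E → no match
Total matched: 2

2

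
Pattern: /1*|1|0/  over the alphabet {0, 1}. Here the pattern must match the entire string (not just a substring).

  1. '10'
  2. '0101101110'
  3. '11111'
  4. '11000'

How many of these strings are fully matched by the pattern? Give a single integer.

1

1. '10' → no match
2. '0101101110' → no match
3. '11111' → match
4. '11000' → no match
Total matched: 1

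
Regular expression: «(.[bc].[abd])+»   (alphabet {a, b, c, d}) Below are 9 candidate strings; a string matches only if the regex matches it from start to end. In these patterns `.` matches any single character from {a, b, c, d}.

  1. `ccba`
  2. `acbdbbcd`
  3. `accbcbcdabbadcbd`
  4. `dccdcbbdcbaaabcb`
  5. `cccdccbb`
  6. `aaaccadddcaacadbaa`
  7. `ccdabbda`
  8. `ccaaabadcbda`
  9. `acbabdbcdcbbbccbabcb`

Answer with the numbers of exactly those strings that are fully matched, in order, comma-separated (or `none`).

1, 2, 3, 4, 5, 7, 8

1 → match
2 → match
3 → match
4 → match
5 → match
6 → no match
7 → match
8 → match
9 → no match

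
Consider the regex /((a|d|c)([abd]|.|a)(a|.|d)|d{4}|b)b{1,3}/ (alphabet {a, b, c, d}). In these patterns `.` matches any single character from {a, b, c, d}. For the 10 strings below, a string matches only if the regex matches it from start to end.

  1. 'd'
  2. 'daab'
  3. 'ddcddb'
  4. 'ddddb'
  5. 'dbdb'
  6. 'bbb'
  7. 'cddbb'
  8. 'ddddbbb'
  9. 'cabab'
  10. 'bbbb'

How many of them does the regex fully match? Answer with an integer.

7

1 → no match — must end with 'b'
2 → match
3 → no match
4 → match
5 → match
6 → match
7 → match
8 → match
9 → no match
10 → match
Total matched: 7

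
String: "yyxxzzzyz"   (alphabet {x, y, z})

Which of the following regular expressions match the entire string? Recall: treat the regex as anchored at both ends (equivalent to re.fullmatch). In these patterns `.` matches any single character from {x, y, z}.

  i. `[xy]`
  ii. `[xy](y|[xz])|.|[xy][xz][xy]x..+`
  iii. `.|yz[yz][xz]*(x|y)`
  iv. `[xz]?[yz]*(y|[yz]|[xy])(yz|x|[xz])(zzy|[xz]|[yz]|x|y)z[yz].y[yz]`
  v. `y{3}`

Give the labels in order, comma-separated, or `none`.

i → no match
ii → no match
iii → no match
iv → match
v → no match — must end with "y"

iv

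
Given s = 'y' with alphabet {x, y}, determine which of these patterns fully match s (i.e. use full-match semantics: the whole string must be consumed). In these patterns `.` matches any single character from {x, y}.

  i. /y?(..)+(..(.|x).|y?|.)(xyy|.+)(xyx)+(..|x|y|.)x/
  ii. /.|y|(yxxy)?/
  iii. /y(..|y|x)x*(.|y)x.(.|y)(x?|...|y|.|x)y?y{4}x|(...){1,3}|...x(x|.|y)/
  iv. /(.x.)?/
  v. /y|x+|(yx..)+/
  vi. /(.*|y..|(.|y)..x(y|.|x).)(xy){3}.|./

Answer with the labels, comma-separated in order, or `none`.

ii, v, vi

i → no match — must end with 'x'
ii → match
iii → no match
iv → no match
v → match
vi → match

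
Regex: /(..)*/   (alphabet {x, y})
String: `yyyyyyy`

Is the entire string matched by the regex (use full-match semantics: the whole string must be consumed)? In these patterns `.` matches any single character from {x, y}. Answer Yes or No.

No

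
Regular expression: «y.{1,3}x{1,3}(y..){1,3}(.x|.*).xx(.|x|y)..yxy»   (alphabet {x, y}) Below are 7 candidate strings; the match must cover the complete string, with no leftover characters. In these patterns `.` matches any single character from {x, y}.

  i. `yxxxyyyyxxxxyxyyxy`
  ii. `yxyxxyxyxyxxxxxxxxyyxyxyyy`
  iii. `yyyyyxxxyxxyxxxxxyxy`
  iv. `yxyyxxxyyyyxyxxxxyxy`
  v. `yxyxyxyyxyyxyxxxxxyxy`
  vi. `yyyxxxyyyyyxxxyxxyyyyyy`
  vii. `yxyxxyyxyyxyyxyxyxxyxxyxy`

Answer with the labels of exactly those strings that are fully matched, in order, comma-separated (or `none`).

i, v, vii

i → match
ii → no match — must end with `yxy`
iii → no match
iv → no match
v → match
vi → no match — must end with `yxy`
vii → match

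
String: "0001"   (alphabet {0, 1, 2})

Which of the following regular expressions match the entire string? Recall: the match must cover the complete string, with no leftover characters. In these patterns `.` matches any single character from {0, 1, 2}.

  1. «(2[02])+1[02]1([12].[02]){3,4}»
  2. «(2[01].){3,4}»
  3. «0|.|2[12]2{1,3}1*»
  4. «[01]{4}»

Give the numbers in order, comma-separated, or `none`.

4

1 → no match — must start with "2"
2 → no match — must start with "2"
3 → no match
4 → match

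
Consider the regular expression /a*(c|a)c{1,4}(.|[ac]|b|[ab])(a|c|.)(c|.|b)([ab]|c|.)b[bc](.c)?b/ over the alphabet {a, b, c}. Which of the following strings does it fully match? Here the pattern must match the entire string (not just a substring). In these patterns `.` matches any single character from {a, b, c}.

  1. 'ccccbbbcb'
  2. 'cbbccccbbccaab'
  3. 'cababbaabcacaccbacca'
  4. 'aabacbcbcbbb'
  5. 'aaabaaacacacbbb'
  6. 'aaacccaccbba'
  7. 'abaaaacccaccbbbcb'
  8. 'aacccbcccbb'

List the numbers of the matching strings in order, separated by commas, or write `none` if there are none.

1

1 → match
2 → no match
3 → no match — must end with 'b'
4 → no match
5 → no match
6 → no match — must end with 'b'
7 → no match
8 → no match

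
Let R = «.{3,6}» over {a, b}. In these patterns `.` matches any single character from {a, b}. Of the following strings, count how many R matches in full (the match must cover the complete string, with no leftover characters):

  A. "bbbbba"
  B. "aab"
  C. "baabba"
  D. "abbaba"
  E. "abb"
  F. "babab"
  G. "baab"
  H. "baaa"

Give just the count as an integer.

8

A → match
B → match
C → match
D → match
E → match
F → match
G → match
H → match
Total matched: 8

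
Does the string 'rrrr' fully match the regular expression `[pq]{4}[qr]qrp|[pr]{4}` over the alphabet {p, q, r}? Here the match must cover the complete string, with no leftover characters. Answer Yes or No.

Yes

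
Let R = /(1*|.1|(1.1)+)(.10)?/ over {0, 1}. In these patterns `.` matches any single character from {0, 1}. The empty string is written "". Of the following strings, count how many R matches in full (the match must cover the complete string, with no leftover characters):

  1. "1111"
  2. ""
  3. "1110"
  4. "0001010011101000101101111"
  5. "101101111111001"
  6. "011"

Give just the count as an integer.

1. "1111" → match
2. "" → match
3. "1110" → match
4 → no match
5 → no match
6. "011" → no match
Total matched: 3

3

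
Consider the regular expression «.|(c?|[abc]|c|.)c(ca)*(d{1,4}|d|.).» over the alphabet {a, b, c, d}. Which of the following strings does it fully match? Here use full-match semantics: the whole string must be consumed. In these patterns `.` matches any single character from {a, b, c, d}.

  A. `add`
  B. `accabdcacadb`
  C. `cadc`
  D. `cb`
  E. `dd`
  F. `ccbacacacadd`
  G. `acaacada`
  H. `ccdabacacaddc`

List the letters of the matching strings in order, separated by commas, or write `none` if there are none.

A → no match
B → no match
C → no match
D → no match
E → no match
F → no match
G → no match
H → no match

none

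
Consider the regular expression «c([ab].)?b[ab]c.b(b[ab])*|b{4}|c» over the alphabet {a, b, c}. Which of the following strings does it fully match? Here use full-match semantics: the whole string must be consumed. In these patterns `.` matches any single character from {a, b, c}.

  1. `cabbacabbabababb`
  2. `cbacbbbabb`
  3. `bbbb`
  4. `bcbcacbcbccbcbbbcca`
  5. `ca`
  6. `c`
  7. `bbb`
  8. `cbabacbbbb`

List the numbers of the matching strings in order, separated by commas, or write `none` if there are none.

1, 2, 3, 6, 8

1 → match
2. `cbacbbbabb` → match
3. `bbbb` → match
4 → no match
5. `ca` → no match
6. `c` → match
7. `bbb` → no match
8. `cbabacbbbb` → match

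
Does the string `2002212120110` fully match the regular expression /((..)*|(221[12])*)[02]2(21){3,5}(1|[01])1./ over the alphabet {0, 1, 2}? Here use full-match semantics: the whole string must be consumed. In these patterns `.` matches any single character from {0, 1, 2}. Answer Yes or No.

No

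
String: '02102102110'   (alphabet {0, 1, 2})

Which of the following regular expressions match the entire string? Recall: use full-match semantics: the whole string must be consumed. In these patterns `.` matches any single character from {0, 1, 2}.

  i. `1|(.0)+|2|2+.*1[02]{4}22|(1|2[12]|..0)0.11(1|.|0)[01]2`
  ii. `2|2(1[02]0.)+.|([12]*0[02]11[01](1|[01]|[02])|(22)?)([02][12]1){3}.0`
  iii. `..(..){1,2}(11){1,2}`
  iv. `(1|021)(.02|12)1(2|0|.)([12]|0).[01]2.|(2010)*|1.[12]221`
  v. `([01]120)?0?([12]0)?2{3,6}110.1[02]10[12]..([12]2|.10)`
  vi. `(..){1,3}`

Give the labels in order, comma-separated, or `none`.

i → no match
ii → match
iii → no match — must end with '11'
iv → no match
v → no match
vi → no match

ii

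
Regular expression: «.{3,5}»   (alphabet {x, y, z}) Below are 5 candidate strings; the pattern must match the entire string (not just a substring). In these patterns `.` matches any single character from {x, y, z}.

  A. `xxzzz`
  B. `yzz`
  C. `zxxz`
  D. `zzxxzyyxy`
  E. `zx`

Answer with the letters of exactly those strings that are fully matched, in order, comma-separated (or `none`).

A → match
B → match
C → match
D → no match
E → no match

A, B, C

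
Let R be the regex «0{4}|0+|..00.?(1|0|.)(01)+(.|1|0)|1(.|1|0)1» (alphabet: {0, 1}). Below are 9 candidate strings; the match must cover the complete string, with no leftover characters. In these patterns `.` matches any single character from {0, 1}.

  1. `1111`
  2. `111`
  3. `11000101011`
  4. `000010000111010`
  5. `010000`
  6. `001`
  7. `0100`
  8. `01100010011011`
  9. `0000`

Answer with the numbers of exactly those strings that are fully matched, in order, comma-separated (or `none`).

2, 3, 9

1. `1111` → no match
2. `111` → match
3. `11000101011` → match
4 → no match
5. `010000` → no match
6. `001` → no match
7. `0100` → no match
8 → no match
9. `0000` → match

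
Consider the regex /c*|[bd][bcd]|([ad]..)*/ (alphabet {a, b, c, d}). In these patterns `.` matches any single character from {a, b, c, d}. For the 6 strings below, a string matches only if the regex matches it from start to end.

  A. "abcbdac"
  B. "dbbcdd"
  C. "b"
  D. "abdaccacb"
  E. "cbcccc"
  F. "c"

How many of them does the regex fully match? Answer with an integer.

2

A → no match
B → no match
C → no match
D → match
E → no match
F → match
Total matched: 2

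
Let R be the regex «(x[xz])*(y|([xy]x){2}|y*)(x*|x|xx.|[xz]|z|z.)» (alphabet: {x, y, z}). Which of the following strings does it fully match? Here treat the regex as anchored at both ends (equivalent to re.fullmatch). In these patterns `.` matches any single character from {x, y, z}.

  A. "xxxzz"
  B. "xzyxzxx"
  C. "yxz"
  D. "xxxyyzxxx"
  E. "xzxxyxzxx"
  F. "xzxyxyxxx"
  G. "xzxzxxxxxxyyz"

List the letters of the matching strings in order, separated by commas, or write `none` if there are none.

A → match
B → no match
C → no match
D → no match
E → no match
F → no match
G → match

A, G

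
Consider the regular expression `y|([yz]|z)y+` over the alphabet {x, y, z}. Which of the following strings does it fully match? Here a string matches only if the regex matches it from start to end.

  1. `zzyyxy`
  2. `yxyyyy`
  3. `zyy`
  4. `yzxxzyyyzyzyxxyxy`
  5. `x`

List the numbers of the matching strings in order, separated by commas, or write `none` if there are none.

3

1. `zzyyxy` → no match
2. `yxyyyy` → no match
3. `zyy` → match
4 → no match
5. `x` → no match — must end with `y`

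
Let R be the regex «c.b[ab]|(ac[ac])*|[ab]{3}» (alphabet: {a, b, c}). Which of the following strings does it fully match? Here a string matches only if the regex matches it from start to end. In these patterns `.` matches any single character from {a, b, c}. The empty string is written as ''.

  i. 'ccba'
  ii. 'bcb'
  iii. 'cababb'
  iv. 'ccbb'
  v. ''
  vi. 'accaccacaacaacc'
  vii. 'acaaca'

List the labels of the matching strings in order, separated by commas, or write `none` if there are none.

i. 'ccba' → match
ii. 'bcb' → no match
iii. 'cababb' → no match
iv. 'ccbb' → match
v. '' → match
vi → match
vii. 'acaaca' → match

i, iv, v, vi, vii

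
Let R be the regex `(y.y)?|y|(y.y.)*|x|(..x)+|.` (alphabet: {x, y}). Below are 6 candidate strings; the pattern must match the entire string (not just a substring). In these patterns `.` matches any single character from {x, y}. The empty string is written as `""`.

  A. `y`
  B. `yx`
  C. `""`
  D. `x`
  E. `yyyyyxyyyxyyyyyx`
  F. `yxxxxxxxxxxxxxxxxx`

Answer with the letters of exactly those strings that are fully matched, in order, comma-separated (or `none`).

A → match
B → no match
C → match
D → match
E → match
F → match

A, C, D, E, F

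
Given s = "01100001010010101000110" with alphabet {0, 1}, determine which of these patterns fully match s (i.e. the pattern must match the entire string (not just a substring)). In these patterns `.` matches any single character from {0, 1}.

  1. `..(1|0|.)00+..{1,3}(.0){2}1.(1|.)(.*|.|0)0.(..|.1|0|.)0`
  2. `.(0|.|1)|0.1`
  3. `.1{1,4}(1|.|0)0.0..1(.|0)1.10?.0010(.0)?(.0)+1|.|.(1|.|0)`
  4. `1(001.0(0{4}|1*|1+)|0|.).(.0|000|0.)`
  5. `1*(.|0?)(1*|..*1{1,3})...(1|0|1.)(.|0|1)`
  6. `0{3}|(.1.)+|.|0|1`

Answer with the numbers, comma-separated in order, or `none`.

1, 5

1 → match
2 → no match
3 → no match
4 → no match — must start with "1"
5 → match
6 → no match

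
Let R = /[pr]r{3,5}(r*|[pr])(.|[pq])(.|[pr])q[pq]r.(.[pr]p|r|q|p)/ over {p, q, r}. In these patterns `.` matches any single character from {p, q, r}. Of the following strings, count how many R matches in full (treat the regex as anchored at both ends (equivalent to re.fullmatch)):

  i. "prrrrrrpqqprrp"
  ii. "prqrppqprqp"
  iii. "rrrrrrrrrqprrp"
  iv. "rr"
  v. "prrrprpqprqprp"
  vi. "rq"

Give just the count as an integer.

3

i → match
ii. "prqrppqprqp" → no match
iii → match
iv. "rr" → no match
v → match
vi. "rq" → no match
Total matched: 3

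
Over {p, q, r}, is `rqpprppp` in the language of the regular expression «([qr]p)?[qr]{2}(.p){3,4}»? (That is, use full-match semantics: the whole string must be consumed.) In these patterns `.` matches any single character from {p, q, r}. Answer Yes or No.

Yes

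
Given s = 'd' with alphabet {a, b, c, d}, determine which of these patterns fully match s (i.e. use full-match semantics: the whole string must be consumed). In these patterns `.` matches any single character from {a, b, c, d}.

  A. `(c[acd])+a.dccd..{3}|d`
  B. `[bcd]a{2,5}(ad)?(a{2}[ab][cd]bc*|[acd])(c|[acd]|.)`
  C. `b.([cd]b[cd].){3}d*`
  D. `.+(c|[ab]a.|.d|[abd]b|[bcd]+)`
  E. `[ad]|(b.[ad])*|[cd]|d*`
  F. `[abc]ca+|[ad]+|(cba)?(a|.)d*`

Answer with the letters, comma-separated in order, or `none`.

A → match
B → no match
C → no match — must start with 'b'
D → no match
E → match
F → match

A, E, F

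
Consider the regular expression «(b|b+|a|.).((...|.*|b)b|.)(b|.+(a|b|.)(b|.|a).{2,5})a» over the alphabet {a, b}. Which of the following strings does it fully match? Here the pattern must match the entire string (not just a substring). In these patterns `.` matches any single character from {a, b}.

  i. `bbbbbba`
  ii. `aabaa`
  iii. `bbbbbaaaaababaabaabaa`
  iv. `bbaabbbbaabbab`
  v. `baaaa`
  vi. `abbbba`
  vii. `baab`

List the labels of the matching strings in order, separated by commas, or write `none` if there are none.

i, iii, vi

i → match
ii → no match
iii → match
iv → no match — must end with `a`
v → no match
vi → match
vii → no match — must end with `a`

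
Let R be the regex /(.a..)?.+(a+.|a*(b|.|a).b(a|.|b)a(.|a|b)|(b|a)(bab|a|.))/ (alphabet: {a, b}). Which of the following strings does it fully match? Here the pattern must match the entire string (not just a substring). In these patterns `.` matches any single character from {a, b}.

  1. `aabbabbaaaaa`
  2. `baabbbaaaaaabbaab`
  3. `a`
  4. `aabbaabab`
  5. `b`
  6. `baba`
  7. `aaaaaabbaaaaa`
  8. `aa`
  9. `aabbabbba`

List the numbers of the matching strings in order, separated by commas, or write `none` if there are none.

1, 2, 4, 6, 7, 9

1 → match
2 → match
3 → no match
4 → match
5 → no match
6 → match
7 → match
8 → no match
9 → match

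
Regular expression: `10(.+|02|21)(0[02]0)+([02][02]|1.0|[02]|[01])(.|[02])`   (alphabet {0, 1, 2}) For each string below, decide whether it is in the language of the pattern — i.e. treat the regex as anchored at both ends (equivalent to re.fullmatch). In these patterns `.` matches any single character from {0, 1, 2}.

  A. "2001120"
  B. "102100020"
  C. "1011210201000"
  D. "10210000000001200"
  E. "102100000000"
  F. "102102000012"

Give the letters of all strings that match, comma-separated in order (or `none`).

B, C, D, E, F

A → no match — must start with "10"
B → match
C → match
D → match
E → match
F → match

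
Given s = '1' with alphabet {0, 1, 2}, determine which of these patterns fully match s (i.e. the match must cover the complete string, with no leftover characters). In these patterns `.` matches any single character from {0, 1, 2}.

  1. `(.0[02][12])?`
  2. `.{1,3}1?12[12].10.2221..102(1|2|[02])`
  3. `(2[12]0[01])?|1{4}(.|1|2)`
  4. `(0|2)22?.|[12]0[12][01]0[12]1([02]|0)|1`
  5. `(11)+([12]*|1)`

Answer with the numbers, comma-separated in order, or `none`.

1 → no match
2 → no match
3 → no match
4 → match
5 → no match — must start with '11'

4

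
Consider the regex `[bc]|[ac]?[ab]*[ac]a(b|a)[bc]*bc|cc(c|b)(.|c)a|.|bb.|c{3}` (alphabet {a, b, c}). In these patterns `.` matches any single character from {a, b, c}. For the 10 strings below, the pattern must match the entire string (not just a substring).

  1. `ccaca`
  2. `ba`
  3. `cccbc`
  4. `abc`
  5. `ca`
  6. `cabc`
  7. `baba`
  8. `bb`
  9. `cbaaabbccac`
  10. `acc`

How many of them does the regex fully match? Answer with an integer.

1. `ccaca` → no match
2. `ba` → no match
3. `cccbc` → no match
4. `abc` → no match
5. `ca` → no match
6. `cabc` → no match
7. `baba` → no match
8. `bb` → no match
9. `cbaaabbccac` → no match
10. `acc` → no match
Total matched: 0

0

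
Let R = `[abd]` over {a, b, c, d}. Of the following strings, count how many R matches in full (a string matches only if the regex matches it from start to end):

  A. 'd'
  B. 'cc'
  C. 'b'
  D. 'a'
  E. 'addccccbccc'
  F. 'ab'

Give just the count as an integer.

A → match
B → no match
C → match
D → match
E → no match
F → no match
Total matched: 3

3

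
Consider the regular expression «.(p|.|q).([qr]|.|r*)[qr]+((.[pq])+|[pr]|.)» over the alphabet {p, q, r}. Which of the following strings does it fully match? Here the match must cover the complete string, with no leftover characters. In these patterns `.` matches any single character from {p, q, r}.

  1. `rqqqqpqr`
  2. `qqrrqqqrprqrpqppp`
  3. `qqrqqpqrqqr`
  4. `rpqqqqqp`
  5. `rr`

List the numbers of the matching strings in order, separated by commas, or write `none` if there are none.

1 → no match
2 → match
3 → no match
4 → match
5 → no match

2, 4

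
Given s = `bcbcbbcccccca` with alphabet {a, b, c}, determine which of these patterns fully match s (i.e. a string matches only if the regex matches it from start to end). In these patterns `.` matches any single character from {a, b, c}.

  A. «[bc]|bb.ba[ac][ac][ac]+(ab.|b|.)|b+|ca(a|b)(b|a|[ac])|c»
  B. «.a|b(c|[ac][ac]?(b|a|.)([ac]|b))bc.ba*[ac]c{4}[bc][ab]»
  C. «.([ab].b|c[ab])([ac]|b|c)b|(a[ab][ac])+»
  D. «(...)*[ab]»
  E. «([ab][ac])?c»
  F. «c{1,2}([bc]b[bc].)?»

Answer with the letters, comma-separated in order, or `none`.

B, D

A → no match
B → match
C → no match
D → match
E → no match — must end with `c`
F → no match — must start with `c`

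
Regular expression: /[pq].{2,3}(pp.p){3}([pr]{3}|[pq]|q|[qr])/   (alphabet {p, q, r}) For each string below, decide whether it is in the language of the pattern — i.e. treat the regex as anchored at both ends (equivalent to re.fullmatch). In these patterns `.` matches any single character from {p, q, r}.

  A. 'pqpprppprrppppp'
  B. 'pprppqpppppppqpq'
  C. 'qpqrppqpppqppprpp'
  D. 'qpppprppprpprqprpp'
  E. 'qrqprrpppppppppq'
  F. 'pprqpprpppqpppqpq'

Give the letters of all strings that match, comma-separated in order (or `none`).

B, C, F

A → no match
B → match
C → match
D → no match
E → no match
F → match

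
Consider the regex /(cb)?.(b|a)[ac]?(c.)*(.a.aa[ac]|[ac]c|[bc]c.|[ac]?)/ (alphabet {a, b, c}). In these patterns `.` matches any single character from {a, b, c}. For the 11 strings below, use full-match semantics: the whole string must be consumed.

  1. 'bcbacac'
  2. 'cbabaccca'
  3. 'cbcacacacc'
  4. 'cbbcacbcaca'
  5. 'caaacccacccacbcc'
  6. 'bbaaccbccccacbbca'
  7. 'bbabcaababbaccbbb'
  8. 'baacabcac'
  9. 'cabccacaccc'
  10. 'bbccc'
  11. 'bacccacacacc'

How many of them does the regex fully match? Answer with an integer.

4

1 → no match
2 → match
3 → match
4 → no match
5 → no match
6 → no match
7 → no match
8 → no match
9 → no match
10 → match
11 → match
Total matched: 4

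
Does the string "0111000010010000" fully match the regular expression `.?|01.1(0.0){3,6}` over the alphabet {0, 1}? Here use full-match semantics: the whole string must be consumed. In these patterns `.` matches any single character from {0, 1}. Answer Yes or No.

Yes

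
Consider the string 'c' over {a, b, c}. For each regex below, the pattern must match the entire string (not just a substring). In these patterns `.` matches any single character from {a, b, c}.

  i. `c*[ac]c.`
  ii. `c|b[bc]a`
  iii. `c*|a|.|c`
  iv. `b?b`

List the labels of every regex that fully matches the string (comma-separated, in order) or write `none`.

i → no match
ii → match
iii → match
iv → no match — must end with 'b'

ii, iii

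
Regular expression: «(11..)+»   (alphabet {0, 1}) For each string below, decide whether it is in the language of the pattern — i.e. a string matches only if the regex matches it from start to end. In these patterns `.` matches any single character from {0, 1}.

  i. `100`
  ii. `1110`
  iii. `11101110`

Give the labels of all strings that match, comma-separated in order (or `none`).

i → no match — must start with `11`
ii → match
iii → match

ii, iii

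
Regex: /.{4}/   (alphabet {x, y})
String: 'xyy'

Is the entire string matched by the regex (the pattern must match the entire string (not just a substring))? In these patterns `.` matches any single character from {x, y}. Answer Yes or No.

No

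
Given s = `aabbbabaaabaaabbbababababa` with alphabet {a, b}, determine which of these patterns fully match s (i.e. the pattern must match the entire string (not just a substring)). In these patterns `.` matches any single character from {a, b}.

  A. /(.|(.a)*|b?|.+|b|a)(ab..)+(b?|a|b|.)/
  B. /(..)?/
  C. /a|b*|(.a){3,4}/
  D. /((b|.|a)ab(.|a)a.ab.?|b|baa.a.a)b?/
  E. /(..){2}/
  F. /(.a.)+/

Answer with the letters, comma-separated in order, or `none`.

A → match
B → no match
C → no match
D → no match
E → no match
F → no match

A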